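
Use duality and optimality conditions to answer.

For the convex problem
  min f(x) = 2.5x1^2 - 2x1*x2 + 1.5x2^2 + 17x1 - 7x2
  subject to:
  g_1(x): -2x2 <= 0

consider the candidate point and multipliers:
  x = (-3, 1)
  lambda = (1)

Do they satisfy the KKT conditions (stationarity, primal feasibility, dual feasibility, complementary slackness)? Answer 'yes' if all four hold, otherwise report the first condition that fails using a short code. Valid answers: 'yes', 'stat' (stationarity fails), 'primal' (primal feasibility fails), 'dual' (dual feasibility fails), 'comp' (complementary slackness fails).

Gradient of f: grad f(x) = Q x + c = (0, 2)
Constraint values g_i(x) = a_i^T x - b_i:
  g_1((-3, 1)) = -2
Stationarity residual: grad f(x) + sum_i lambda_i a_i = (0, 0)
  -> stationarity OK
Primal feasibility (all g_i <= 0): OK
Dual feasibility (all lambda_i >= 0): OK
Complementary slackness (lambda_i * g_i(x) = 0 for all i): FAILS

Verdict: the first failing condition is complementary_slackness -> comp.

comp


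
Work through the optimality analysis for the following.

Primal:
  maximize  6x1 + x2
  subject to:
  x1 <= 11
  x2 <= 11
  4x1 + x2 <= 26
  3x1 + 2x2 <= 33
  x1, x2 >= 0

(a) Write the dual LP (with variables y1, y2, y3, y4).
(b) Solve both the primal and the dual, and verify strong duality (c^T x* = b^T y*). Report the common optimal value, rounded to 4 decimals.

The standard primal-dual pair for 'max c^T x s.t. A x <= b, x >= 0' is:
  Dual:  min b^T y  s.t.  A^T y >= c,  y >= 0.

So the dual LP is:
  minimize  11y1 + 11y2 + 26y3 + 33y4
  subject to:
    y1 + 4y3 + 3y4 >= 6
    y2 + y3 + 2y4 >= 1
    y1, y2, y3, y4 >= 0

Solving the primal: x* = (6.5, 0).
  primal value c^T x* = 39.
Solving the dual: y* = (0, 0, 1.5, 0).
  dual value b^T y* = 39.
Strong duality: c^T x* = b^T y*. Confirmed.

39


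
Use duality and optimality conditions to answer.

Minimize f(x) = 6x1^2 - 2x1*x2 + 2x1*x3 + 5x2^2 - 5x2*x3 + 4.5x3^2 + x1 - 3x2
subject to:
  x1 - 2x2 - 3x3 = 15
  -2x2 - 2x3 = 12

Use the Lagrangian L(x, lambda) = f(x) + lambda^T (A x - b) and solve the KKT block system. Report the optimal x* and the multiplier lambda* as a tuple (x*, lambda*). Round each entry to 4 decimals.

Form the Lagrangian:
  L(x, lambda) = (1/2) x^T Q x + c^T x + lambda^T (A x - b)
Stationarity (grad_x L = 0): Q x + c + A^T lambda = 0.
Primal feasibility: A x = b.

This gives the KKT block system:
  [ Q   A^T ] [ x     ]   [-c ]
  [ A    0  ] [ lambda ] = [ b ]

Solving the linear system:
  x*      = (-0.1429, -2.8571, -3.1429)
  lambda* = (1.2857, -9.0714)
  f(x*)   = 49

x* = (-0.1429, -2.8571, -3.1429), lambda* = (1.2857, -9.0714)


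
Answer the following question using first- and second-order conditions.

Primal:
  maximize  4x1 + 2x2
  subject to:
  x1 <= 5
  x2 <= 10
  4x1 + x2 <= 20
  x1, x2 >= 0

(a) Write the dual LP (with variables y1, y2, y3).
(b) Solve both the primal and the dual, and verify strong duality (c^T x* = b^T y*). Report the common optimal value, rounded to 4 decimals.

The standard primal-dual pair for 'max c^T x s.t. A x <= b, x >= 0' is:
  Dual:  min b^T y  s.t.  A^T y >= c,  y >= 0.

So the dual LP is:
  minimize  5y1 + 10y2 + 20y3
  subject to:
    y1 + 4y3 >= 4
    y2 + y3 >= 2
    y1, y2, y3 >= 0

Solving the primal: x* = (2.5, 10).
  primal value c^T x* = 30.
Solving the dual: y* = (0, 1, 1).
  dual value b^T y* = 30.
Strong duality: c^T x* = b^T y*. Confirmed.

30


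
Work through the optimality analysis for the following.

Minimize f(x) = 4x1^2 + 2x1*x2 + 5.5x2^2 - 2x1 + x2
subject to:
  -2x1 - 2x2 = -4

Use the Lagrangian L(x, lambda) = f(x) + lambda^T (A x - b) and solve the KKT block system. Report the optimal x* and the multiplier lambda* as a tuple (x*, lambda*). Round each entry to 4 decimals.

Form the Lagrangian:
  L(x, lambda) = (1/2) x^T Q x + c^T x + lambda^T (A x - b)
Stationarity (grad_x L = 0): Q x + c + A^T lambda = 0.
Primal feasibility: A x = b.

This gives the KKT block system:
  [ Q   A^T ] [ x     ]   [-c ]
  [ A    0  ] [ lambda ] = [ b ]

Solving the linear system:
  x*      = (1.4, 0.6)
  lambda* = (5.2)
  f(x*)   = 9.3

x* = (1.4, 0.6), lambda* = (5.2)


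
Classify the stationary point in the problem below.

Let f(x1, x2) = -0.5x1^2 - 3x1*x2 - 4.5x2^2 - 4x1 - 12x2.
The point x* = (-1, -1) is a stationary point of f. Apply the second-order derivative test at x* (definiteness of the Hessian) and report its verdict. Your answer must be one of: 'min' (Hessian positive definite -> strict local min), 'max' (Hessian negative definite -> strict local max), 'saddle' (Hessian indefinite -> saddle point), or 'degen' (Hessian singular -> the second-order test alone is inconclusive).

Compute the Hessian H = grad^2 f:
  H = [[-1, -3], [-3, -9]]
Verify stationarity: grad f(x*) = H x* + g = (0, 0).
Eigenvalues of H: -10, 0.
H has a zero eigenvalue (singular; negative semidefinite but not definite), so H is neither positive definite, negative definite, nor indefinite. The second-order test alone is inconclusive -> degen.
(Indeed, f is constant along the null direction of H through x*, so x* is not a strict local extremum.)

degen


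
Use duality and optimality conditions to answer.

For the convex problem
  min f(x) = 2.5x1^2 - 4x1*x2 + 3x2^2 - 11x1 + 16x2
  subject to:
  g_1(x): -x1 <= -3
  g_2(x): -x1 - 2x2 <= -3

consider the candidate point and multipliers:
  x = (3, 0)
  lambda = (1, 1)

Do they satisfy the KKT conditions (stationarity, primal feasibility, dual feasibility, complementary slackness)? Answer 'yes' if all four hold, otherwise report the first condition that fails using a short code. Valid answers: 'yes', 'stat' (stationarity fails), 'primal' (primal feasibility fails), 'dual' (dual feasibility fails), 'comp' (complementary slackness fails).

Gradient of f: grad f(x) = Q x + c = (4, 4)
Constraint values g_i(x) = a_i^T x - b_i:
  g_1((3, 0)) = 0
  g_2((3, 0)) = 0
Stationarity residual: grad f(x) + sum_i lambda_i a_i = (2, 2)
  -> stationarity FAILS
Primal feasibility (all g_i <= 0): OK
Dual feasibility (all lambda_i >= 0): OK
Complementary slackness (lambda_i * g_i(x) = 0 for all i): OK

Verdict: the first failing condition is stationarity -> stat.

stat


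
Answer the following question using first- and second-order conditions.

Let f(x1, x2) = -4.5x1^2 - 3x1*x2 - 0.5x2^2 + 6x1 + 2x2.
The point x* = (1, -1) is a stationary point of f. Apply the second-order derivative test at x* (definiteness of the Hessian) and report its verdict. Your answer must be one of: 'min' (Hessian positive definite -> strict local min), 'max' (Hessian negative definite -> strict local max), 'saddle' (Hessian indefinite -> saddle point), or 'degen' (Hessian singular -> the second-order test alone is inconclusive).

Compute the Hessian H = grad^2 f:
  H = [[-9, -3], [-3, -1]]
Verify stationarity: grad f(x*) = H x* + g = (0, 0).
Eigenvalues of H: -10, 0.
H has a zero eigenvalue (singular; negative semidefinite but not definite), so H is neither positive definite, negative definite, nor indefinite. The second-order test alone is inconclusive -> degen.
(Indeed, f is constant along the null direction of H through x*, so x* is not a strict local extremum.)

degen


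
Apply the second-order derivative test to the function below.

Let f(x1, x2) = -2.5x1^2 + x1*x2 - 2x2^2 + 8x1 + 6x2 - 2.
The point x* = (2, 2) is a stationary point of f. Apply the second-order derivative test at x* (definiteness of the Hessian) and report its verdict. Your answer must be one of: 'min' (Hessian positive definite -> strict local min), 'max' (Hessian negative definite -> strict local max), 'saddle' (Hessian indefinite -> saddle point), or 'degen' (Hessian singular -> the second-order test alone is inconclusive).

Compute the Hessian H = grad^2 f:
  H = [[-5, 1], [1, -4]]
Verify stationarity: grad f(x*) = H x* + g = (0, 0).
Eigenvalues of H: -5.618, -3.382.
Both eigenvalues < 0, so H is negative definite -> x* is a strict local max.

max


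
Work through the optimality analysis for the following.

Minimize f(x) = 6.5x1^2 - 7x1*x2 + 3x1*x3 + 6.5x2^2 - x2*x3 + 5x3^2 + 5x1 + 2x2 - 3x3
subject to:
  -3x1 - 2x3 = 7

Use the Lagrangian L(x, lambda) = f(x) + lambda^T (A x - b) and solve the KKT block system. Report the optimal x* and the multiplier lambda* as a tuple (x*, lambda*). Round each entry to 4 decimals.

Form the Lagrangian:
  L(x, lambda) = (1/2) x^T Q x + c^T x + lambda^T (A x - b)
Stationarity (grad_x L = 0): Q x + c + A^T lambda = 0.
Primal feasibility: A x = b.

This gives the KKT block system:
  [ Q   A^T ] [ x     ]   [-c ]
  [ A    0  ] [ lambda ] = [ b ]

Solving the linear system:
  x*      = (-2.2267, -1.3652, -0.1599)
  lambda* = (-4.957)
  f(x*)   = 10.6575

x* = (-2.2267, -1.3652, -0.1599), lambda* = (-4.957)


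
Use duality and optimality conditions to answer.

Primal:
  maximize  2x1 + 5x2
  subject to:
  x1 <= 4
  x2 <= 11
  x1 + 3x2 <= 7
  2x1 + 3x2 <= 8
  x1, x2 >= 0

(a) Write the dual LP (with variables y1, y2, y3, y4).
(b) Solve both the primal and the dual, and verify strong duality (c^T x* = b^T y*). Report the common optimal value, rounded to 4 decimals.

The standard primal-dual pair for 'max c^T x s.t. A x <= b, x >= 0' is:
  Dual:  min b^T y  s.t.  A^T y >= c,  y >= 0.

So the dual LP is:
  minimize  4y1 + 11y2 + 7y3 + 8y4
  subject to:
    y1 + y3 + 2y4 >= 2
    y2 + 3y3 + 3y4 >= 5
    y1, y2, y3, y4 >= 0

Solving the primal: x* = (1, 2).
  primal value c^T x* = 12.
Solving the dual: y* = (0, 0, 1.3333, 0.3333).
  dual value b^T y* = 12.
Strong duality: c^T x* = b^T y*. Confirmed.

12


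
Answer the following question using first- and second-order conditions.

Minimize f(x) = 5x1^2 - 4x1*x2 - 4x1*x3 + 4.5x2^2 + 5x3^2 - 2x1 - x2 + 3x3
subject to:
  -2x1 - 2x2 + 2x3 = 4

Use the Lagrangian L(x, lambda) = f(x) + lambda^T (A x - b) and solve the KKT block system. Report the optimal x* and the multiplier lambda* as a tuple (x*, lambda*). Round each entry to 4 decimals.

Form the Lagrangian:
  L(x, lambda) = (1/2) x^T Q x + c^T x + lambda^T (A x - b)
Stationarity (grad_x L = 0): Q x + c + A^T lambda = 0.
Primal feasibility: A x = b.

This gives the KKT block system:
  [ Q   A^T ] [ x     ]   [-c ]
  [ A    0  ] [ lambda ] = [ b ]

Solving the linear system:
  x*      = (-0.9063, -1.0625, 0.0313)
  lambda* = (-3.4688)
  f(x*)   = 8.4219

x* = (-0.9063, -1.0625, 0.0313), lambda* = (-3.4688)


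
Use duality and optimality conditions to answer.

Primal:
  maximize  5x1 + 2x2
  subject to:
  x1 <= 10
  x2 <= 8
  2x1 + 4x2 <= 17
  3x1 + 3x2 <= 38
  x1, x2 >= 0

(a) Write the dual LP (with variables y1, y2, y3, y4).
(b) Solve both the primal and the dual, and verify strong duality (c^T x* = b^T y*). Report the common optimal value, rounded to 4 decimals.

The standard primal-dual pair for 'max c^T x s.t. A x <= b, x >= 0' is:
  Dual:  min b^T y  s.t.  A^T y >= c,  y >= 0.

So the dual LP is:
  minimize  10y1 + 8y2 + 17y3 + 38y4
  subject to:
    y1 + 2y3 + 3y4 >= 5
    y2 + 4y3 + 3y4 >= 2
    y1, y2, y3, y4 >= 0

Solving the primal: x* = (8.5, 0).
  primal value c^T x* = 42.5.
Solving the dual: y* = (0, 0, 2.5, 0).
  dual value b^T y* = 42.5.
Strong duality: c^T x* = b^T y*. Confirmed.

42.5


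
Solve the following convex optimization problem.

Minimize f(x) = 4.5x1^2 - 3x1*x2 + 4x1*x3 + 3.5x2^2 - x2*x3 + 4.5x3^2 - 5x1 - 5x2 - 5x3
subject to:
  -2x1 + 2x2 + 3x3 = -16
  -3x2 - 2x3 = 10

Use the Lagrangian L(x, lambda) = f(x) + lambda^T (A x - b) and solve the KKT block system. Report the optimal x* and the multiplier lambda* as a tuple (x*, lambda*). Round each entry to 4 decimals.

Form the Lagrangian:
  L(x, lambda) = (1/2) x^T Q x + c^T x + lambda^T (A x - b)
Stationarity (grad_x L = 0): Q x + c + A^T lambda = 0.
Primal feasibility: A x = b.

This gives the KKT block system:
  [ Q   A^T ] [ x     ]   [-c ]
  [ A    0  ] [ lambda ] = [ b ]

Solving the linear system:
  x*      = (2.2984, -1.4387, -2.8419)
  lambda* = (4.3171, -3.4967)
  f(x*)   = 56.9761

x* = (2.2984, -1.4387, -2.8419), lambda* = (4.3171, -3.4967)


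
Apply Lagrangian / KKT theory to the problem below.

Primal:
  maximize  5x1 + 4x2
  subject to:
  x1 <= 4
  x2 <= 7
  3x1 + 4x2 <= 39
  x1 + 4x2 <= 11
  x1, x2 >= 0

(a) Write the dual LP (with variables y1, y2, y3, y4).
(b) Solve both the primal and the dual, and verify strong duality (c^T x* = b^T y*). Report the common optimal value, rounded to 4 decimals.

The standard primal-dual pair for 'max c^T x s.t. A x <= b, x >= 0' is:
  Dual:  min b^T y  s.t.  A^T y >= c,  y >= 0.

So the dual LP is:
  minimize  4y1 + 7y2 + 39y3 + 11y4
  subject to:
    y1 + 3y3 + y4 >= 5
    y2 + 4y3 + 4y4 >= 4
    y1, y2, y3, y4 >= 0

Solving the primal: x* = (4, 1.75).
  primal value c^T x* = 27.
Solving the dual: y* = (4, 0, 0, 1).
  dual value b^T y* = 27.
Strong duality: c^T x* = b^T y*. Confirmed.

27


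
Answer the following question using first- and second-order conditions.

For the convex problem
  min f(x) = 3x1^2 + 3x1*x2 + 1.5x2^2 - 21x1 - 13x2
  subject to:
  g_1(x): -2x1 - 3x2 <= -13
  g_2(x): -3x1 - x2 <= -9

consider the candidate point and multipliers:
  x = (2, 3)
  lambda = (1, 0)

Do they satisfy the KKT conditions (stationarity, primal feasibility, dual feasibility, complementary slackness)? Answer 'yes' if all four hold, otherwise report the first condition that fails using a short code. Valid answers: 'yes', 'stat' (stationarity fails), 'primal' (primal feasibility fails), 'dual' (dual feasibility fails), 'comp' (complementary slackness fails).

Gradient of f: grad f(x) = Q x + c = (0, 2)
Constraint values g_i(x) = a_i^T x - b_i:
  g_1((2, 3)) = 0
  g_2((2, 3)) = 0
Stationarity residual: grad f(x) + sum_i lambda_i a_i = (-2, -1)
  -> stationarity FAILS
Primal feasibility (all g_i <= 0): OK
Dual feasibility (all lambda_i >= 0): OK
Complementary slackness (lambda_i * g_i(x) = 0 for all i): OK

Verdict: the first failing condition is stationarity -> stat.

stat


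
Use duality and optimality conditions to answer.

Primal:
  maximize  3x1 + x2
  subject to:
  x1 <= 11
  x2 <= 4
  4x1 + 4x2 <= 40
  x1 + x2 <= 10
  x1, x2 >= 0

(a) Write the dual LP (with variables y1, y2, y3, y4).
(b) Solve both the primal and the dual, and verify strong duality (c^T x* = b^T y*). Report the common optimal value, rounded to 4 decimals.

The standard primal-dual pair for 'max c^T x s.t. A x <= b, x >= 0' is:
  Dual:  min b^T y  s.t.  A^T y >= c,  y >= 0.

So the dual LP is:
  minimize  11y1 + 4y2 + 40y3 + 10y4
  subject to:
    y1 + 4y3 + y4 >= 3
    y2 + 4y3 + y4 >= 1
    y1, y2, y3, y4 >= 0

Solving the primal: x* = (10, 0).
  primal value c^T x* = 30.
Solving the dual: y* = (0, 0, 0.75, 0).
  dual value b^T y* = 30.
Strong duality: c^T x* = b^T y*. Confirmed.

30


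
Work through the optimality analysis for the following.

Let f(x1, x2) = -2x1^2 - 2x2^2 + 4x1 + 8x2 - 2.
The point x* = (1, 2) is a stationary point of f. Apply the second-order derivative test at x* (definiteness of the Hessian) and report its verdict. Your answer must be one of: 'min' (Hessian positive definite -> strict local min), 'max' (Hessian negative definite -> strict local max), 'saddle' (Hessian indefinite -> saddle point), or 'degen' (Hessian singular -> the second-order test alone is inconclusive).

Compute the Hessian H = grad^2 f:
  H = [[-4, 0], [0, -4]]
Verify stationarity: grad f(x*) = H x* + g = (0, 0).
Eigenvalues of H: -4, -4.
Both eigenvalues < 0, so H is negative definite -> x* is a strict local max.

max


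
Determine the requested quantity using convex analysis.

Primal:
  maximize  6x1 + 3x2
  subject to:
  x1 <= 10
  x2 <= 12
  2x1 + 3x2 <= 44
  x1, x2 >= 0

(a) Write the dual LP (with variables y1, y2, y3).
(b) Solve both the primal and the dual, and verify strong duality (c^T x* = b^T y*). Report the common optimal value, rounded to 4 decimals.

The standard primal-dual pair for 'max c^T x s.t. A x <= b, x >= 0' is:
  Dual:  min b^T y  s.t.  A^T y >= c,  y >= 0.

So the dual LP is:
  minimize  10y1 + 12y2 + 44y3
  subject to:
    y1 + 2y3 >= 6
    y2 + 3y3 >= 3
    y1, y2, y3 >= 0

Solving the primal: x* = (10, 8).
  primal value c^T x* = 84.
Solving the dual: y* = (4, 0, 1).
  dual value b^T y* = 84.
Strong duality: c^T x* = b^T y*. Confirmed.

84


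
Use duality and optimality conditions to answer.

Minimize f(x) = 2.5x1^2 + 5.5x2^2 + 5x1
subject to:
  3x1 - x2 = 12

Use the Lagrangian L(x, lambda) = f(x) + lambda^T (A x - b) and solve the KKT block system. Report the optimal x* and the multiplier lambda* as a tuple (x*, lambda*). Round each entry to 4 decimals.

Form the Lagrangian:
  L(x, lambda) = (1/2) x^T Q x + c^T x + lambda^T (A x - b)
Stationarity (grad_x L = 0): Q x + c + A^T lambda = 0.
Primal feasibility: A x = b.

This gives the KKT block system:
  [ Q   A^T ] [ x     ]   [-c ]
  [ A    0  ] [ lambda ] = [ b ]

Solving the linear system:
  x*      = (3.7596, -0.7212)
  lambda* = (-7.9327)
  f(x*)   = 56.9952

x* = (3.7596, -0.7212), lambda* = (-7.9327)


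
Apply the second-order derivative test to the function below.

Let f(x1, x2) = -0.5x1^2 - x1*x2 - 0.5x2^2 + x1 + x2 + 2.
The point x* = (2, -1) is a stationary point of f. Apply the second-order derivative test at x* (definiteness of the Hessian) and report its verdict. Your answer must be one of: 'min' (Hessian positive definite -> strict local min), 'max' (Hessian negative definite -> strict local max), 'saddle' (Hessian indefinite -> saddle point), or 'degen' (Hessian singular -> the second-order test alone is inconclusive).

Compute the Hessian H = grad^2 f:
  H = [[-1, -1], [-1, -1]]
Verify stationarity: grad f(x*) = H x* + g = (0, 0).
Eigenvalues of H: -2, 0.
H has a zero eigenvalue (singular; negative semidefinite but not definite), so H is neither positive definite, negative definite, nor indefinite. The second-order test alone is inconclusive -> degen.
(Indeed, f is constant along the null direction of H through x*, so x* is not a strict local extremum.)

degen


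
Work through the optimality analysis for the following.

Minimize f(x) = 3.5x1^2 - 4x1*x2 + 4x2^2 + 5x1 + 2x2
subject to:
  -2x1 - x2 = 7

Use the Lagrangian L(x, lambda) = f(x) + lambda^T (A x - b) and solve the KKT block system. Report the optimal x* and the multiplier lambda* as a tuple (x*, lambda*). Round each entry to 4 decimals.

Form the Lagrangian:
  L(x, lambda) = (1/2) x^T Q x + c^T x + lambda^T (A x - b)
Stationarity (grad_x L = 0): Q x + c + A^T lambda = 0.
Primal feasibility: A x = b.

This gives the KKT block system:
  [ Q   A^T ] [ x     ]   [-c ]
  [ A    0  ] [ lambda ] = [ b ]

Solving the linear system:
  x*      = (-2.5636, -1.8727)
  lambda* = (-2.7273)
  f(x*)   = 1.2636

x* = (-2.5636, -1.8727), lambda* = (-2.7273)


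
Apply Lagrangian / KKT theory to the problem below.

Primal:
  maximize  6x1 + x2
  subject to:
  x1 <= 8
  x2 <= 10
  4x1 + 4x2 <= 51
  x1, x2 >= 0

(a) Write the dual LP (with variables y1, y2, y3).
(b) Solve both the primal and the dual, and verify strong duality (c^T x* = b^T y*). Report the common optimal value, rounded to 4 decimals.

The standard primal-dual pair for 'max c^T x s.t. A x <= b, x >= 0' is:
  Dual:  min b^T y  s.t.  A^T y >= c,  y >= 0.

So the dual LP is:
  minimize  8y1 + 10y2 + 51y3
  subject to:
    y1 + 4y3 >= 6
    y2 + 4y3 >= 1
    y1, y2, y3 >= 0

Solving the primal: x* = (8, 4.75).
  primal value c^T x* = 52.75.
Solving the dual: y* = (5, 0, 0.25).
  dual value b^T y* = 52.75.
Strong duality: c^T x* = b^T y*. Confirmed.

52.75


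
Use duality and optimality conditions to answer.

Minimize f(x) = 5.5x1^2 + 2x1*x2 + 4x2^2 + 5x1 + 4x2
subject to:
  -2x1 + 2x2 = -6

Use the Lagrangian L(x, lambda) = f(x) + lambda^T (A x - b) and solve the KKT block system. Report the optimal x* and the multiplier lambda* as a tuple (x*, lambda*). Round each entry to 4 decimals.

Form the Lagrangian:
  L(x, lambda) = (1/2) x^T Q x + c^T x + lambda^T (A x - b)
Stationarity (grad_x L = 0): Q x + c + A^T lambda = 0.
Primal feasibility: A x = b.

This gives the KKT block system:
  [ Q   A^T ] [ x     ]   [-c ]
  [ A    0  ] [ lambda ] = [ b ]

Solving the linear system:
  x*      = (0.913, -2.087)
  lambda* = (5.4348)
  f(x*)   = 14.413

x* = (0.913, -2.087), lambda* = (5.4348)


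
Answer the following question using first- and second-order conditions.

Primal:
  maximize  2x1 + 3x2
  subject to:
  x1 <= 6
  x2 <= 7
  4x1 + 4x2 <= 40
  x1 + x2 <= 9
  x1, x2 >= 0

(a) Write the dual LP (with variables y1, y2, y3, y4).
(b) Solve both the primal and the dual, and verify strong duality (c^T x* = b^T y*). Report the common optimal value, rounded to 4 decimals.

The standard primal-dual pair for 'max c^T x s.t. A x <= b, x >= 0' is:
  Dual:  min b^T y  s.t.  A^T y >= c,  y >= 0.

So the dual LP is:
  minimize  6y1 + 7y2 + 40y3 + 9y4
  subject to:
    y1 + 4y3 + y4 >= 2
    y2 + 4y3 + y4 >= 3
    y1, y2, y3, y4 >= 0

Solving the primal: x* = (2, 7).
  primal value c^T x* = 25.
Solving the dual: y* = (0, 1, 0, 2).
  dual value b^T y* = 25.
Strong duality: c^T x* = b^T y*. Confirmed.

25


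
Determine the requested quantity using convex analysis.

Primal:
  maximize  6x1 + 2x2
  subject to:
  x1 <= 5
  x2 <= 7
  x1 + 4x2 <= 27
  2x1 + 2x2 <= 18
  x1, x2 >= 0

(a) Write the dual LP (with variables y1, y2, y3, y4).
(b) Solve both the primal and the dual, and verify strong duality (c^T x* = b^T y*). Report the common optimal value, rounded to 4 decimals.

The standard primal-dual pair for 'max c^T x s.t. A x <= b, x >= 0' is:
  Dual:  min b^T y  s.t.  A^T y >= c,  y >= 0.

So the dual LP is:
  minimize  5y1 + 7y2 + 27y3 + 18y4
  subject to:
    y1 + y3 + 2y4 >= 6
    y2 + 4y3 + 2y4 >= 2
    y1, y2, y3, y4 >= 0

Solving the primal: x* = (5, 4).
  primal value c^T x* = 38.
Solving the dual: y* = (4, 0, 0, 1).
  dual value b^T y* = 38.
Strong duality: c^T x* = b^T y*. Confirmed.

38


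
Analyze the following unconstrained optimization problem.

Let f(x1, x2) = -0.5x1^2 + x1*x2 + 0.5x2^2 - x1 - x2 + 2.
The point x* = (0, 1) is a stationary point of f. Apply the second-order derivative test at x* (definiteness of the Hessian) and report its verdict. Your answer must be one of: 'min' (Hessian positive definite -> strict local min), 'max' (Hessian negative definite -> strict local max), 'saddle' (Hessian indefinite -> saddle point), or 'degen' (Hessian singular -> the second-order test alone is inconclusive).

Compute the Hessian H = grad^2 f:
  H = [[-1, 1], [1, 1]]
Verify stationarity: grad f(x*) = H x* + g = (0, 0).
Eigenvalues of H: -1.4142, 1.4142.
Eigenvalues have mixed signs, so H is indefinite -> x* is a saddle point.

saddle


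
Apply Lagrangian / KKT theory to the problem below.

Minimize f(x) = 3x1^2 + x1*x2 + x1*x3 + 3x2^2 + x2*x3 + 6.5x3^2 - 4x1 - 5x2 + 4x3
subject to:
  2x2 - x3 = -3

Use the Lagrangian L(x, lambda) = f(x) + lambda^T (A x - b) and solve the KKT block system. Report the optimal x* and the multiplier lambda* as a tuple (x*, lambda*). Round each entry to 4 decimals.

Form the Lagrangian:
  L(x, lambda) = (1/2) x^T Q x + c^T x + lambda^T (A x - b)
Stationarity (grad_x L = 0): Q x + c + A^T lambda = 0.
Primal feasibility: A x = b.

This gives the KKT block system:
  [ Q   A^T ] [ x     ]   [-c ]
  [ A    0  ] [ lambda ] = [ b ]

Solving the linear system:
  x*      = (0.865, -1.3967, 0.2066)
  lambda* = (6.1543)
  f(x*)   = 11.4063

x* = (0.865, -1.3967, 0.2066), lambda* = (6.1543)


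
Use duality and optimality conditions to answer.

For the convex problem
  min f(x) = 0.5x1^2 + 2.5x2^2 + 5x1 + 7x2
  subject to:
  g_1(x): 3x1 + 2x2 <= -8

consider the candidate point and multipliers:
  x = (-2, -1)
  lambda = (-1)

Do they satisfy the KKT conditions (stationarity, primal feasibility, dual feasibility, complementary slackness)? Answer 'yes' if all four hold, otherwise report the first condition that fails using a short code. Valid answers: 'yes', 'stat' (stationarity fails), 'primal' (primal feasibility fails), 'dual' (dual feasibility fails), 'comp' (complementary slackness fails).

Gradient of f: grad f(x) = Q x + c = (3, 2)
Constraint values g_i(x) = a_i^T x - b_i:
  g_1((-2, -1)) = 0
Stationarity residual: grad f(x) + sum_i lambda_i a_i = (0, 0)
  -> stationarity OK
Primal feasibility (all g_i <= 0): OK
Dual feasibility (all lambda_i >= 0): FAILS
Complementary slackness (lambda_i * g_i(x) = 0 for all i): OK

Verdict: the first failing condition is dual_feasibility -> dual.

dual


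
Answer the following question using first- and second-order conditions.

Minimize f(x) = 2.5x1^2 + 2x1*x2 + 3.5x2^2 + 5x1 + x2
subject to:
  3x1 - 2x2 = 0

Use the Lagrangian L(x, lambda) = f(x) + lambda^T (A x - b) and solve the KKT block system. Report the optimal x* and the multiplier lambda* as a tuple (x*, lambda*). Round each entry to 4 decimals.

Form the Lagrangian:
  L(x, lambda) = (1/2) x^T Q x + c^T x + lambda^T (A x - b)
Stationarity (grad_x L = 0): Q x + c + A^T lambda = 0.
Primal feasibility: A x = b.

This gives the KKT block system:
  [ Q   A^T ] [ x     ]   [-c ]
  [ A    0  ] [ lambda ] = [ b ]

Solving the linear system:
  x*      = (-0.243, -0.3645)
  lambda* = (-1.0187)
  f(x*)   = -0.7897

x* = (-0.243, -0.3645), lambda* = (-1.0187)


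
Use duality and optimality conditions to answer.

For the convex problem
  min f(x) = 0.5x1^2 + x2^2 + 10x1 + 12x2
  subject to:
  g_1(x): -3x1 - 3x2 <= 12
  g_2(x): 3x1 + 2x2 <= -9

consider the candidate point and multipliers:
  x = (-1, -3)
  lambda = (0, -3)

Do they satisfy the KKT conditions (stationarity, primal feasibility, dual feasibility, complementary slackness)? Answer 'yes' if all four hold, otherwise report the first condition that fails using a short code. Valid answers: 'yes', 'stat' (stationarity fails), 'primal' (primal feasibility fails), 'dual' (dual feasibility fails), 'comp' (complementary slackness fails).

Gradient of f: grad f(x) = Q x + c = (9, 6)
Constraint values g_i(x) = a_i^T x - b_i:
  g_1((-1, -3)) = 0
  g_2((-1, -3)) = 0
Stationarity residual: grad f(x) + sum_i lambda_i a_i = (0, 0)
  -> stationarity OK
Primal feasibility (all g_i <= 0): OK
Dual feasibility (all lambda_i >= 0): FAILS
Complementary slackness (lambda_i * g_i(x) = 0 for all i): OK

Verdict: the first failing condition is dual_feasibility -> dual.

dual


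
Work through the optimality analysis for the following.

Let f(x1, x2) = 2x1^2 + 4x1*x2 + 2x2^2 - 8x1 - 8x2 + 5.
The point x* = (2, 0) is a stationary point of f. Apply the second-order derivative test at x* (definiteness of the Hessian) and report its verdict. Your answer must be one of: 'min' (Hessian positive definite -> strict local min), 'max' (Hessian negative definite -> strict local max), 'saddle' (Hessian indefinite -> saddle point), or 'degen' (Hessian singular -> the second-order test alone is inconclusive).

Compute the Hessian H = grad^2 f:
  H = [[4, 4], [4, 4]]
Verify stationarity: grad f(x*) = H x* + g = (0, 0).
Eigenvalues of H: 0, 8.
H has a zero eigenvalue (singular; positive semidefinite but not definite), so H is neither positive definite, negative definite, nor indefinite. The second-order test alone is inconclusive -> degen.
(Indeed, f is constant along the null direction of H through x*, so x* is not a strict local extremum.)

degen


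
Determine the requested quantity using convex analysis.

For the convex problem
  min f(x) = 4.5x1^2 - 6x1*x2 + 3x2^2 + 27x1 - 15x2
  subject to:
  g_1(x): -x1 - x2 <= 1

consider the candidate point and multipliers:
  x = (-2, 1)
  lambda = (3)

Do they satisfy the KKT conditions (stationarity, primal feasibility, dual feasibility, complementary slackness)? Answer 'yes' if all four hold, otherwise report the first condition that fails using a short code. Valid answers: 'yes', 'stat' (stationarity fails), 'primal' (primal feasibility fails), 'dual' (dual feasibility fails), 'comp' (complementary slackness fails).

Gradient of f: grad f(x) = Q x + c = (3, 3)
Constraint values g_i(x) = a_i^T x - b_i:
  g_1((-2, 1)) = 0
Stationarity residual: grad f(x) + sum_i lambda_i a_i = (0, 0)
  -> stationarity OK
Primal feasibility (all g_i <= 0): OK
Dual feasibility (all lambda_i >= 0): OK
Complementary slackness (lambda_i * g_i(x) = 0 for all i): OK

Verdict: yes, KKT holds.

yes


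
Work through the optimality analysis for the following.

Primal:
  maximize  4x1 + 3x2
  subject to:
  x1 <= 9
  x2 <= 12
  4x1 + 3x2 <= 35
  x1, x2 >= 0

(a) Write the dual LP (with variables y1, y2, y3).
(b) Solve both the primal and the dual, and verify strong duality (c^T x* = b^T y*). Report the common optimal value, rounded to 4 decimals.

The standard primal-dual pair for 'max c^T x s.t. A x <= b, x >= 0' is:
  Dual:  min b^T y  s.t.  A^T y >= c,  y >= 0.

So the dual LP is:
  minimize  9y1 + 12y2 + 35y3
  subject to:
    y1 + 4y3 >= 4
    y2 + 3y3 >= 3
    y1, y2, y3 >= 0

Solving the primal: x* = (8.75, 0).
  primal value c^T x* = 35.
Solving the dual: y* = (0, 0, 1).
  dual value b^T y* = 35.
Strong duality: c^T x* = b^T y*. Confirmed.

35


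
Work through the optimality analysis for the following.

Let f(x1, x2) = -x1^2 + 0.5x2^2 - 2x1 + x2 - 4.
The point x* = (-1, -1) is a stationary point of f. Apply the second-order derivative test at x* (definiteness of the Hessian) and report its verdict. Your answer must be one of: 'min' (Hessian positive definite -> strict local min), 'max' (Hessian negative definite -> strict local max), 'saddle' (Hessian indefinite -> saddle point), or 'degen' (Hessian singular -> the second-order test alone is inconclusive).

Compute the Hessian H = grad^2 f:
  H = [[-2, 0], [0, 1]]
Verify stationarity: grad f(x*) = H x* + g = (0, 0).
Eigenvalues of H: -2, 1.
Eigenvalues have mixed signs, so H is indefinite -> x* is a saddle point.

saddle


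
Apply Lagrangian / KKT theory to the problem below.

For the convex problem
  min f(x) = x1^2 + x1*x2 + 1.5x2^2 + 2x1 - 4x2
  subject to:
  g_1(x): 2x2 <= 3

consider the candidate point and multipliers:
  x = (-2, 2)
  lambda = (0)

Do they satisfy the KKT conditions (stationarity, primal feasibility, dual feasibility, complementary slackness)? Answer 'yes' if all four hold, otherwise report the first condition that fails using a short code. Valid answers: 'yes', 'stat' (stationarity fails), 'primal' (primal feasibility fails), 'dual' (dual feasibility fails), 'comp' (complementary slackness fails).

Gradient of f: grad f(x) = Q x + c = (0, 0)
Constraint values g_i(x) = a_i^T x - b_i:
  g_1((-2, 2)) = 1
Stationarity residual: grad f(x) + sum_i lambda_i a_i = (0, 0)
  -> stationarity OK
Primal feasibility (all g_i <= 0): FAILS
Dual feasibility (all lambda_i >= 0): OK
Complementary slackness (lambda_i * g_i(x) = 0 for all i): OK

Verdict: the first failing condition is primal_feasibility -> primal.

primal


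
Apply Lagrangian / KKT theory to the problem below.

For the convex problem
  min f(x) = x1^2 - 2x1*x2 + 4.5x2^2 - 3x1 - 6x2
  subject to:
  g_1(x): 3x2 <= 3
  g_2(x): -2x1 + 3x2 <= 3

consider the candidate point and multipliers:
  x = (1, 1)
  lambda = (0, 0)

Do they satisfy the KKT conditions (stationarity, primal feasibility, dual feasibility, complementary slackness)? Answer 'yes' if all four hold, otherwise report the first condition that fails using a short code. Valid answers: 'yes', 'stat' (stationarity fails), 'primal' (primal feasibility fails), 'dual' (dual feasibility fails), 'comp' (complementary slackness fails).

Gradient of f: grad f(x) = Q x + c = (-3, 1)
Constraint values g_i(x) = a_i^T x - b_i:
  g_1((1, 1)) = 0
  g_2((1, 1)) = -2
Stationarity residual: grad f(x) + sum_i lambda_i a_i = (-3, 1)
  -> stationarity FAILS
Primal feasibility (all g_i <= 0): OK
Dual feasibility (all lambda_i >= 0): OK
Complementary slackness (lambda_i * g_i(x) = 0 for all i): OK

Verdict: the first failing condition is stationarity -> stat.

stat


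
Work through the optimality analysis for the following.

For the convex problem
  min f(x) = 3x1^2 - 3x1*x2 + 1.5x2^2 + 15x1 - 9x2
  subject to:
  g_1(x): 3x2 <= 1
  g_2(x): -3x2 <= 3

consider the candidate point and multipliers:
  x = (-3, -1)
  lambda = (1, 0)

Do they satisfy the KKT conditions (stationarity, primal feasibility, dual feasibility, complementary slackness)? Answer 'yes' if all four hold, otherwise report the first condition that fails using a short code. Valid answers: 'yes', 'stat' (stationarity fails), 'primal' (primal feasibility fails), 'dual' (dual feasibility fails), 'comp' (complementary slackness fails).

Gradient of f: grad f(x) = Q x + c = (0, -3)
Constraint values g_i(x) = a_i^T x - b_i:
  g_1((-3, -1)) = -4
  g_2((-3, -1)) = 0
Stationarity residual: grad f(x) + sum_i lambda_i a_i = (0, 0)
  -> stationarity OK
Primal feasibility (all g_i <= 0): OK
Dual feasibility (all lambda_i >= 0): OK
Complementary slackness (lambda_i * g_i(x) = 0 for all i): FAILS

Verdict: the first failing condition is complementary_slackness -> comp.

comp


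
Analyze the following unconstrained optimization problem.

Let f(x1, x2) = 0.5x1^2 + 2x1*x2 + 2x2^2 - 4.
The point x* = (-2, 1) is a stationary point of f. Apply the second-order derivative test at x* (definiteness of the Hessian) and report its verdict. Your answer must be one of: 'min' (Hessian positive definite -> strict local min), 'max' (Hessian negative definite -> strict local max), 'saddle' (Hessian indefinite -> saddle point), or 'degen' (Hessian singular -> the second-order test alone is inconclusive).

Compute the Hessian H = grad^2 f:
  H = [[1, 2], [2, 4]]
Verify stationarity: grad f(x*) = H x* + g = (0, 0).
Eigenvalues of H: 0, 5.
H has a zero eigenvalue (singular; positive semidefinite but not definite), so H is neither positive definite, negative definite, nor indefinite. The second-order test alone is inconclusive -> degen.
(Indeed, f is constant along the null direction of H through x*, so x* is not a strict local extremum.)

degen


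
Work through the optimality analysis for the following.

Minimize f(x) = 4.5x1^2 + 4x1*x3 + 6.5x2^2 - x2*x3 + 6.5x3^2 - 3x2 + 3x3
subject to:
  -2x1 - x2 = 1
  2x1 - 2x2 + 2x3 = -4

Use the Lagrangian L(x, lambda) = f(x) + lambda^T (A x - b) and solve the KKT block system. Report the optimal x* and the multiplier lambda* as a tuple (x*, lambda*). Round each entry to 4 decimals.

Form the Lagrangian:
  L(x, lambda) = (1/2) x^T Q x + c^T x + lambda^T (A x - b)
Stationarity (grad_x L = 0): Q x + c + A^T lambda = 0.
Primal feasibility: A x = b.

This gives the KKT block system:
  [ Q   A^T ] [ x     ]   [-c ]
  [ A    0  ] [ lambda ] = [ b ]

Solving the linear system:
  x*      = (-0.838, 0.6761, -0.4859)
  lambda* = (-1.0704, 3.6725)
  f(x*)   = 6.1373

x* = (-0.838, 0.6761, -0.4859), lambda* = (-1.0704, 3.6725)


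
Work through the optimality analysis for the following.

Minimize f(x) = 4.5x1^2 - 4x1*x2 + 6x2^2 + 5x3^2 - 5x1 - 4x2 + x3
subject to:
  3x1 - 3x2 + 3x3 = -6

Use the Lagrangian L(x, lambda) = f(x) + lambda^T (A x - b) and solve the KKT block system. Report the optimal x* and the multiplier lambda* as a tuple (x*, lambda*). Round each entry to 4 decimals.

Form the Lagrangian:
  L(x, lambda) = (1/2) x^T Q x + c^T x + lambda^T (A x - b)
Stationarity (grad_x L = 0): Q x + c + A^T lambda = 0.
Primal feasibility: A x = b.

This gives the KKT block system:
  [ Q   A^T ] [ x     ]   [-c ]
  [ A    0  ] [ lambda ] = [ b ]

Solving the linear system:
  x*      = (0.0631, 1.0856, -0.9775)
  lambda* = (2.9249)
  f(x*)   = 5.9572

x* = (0.0631, 1.0856, -0.9775), lambda* = (2.9249)


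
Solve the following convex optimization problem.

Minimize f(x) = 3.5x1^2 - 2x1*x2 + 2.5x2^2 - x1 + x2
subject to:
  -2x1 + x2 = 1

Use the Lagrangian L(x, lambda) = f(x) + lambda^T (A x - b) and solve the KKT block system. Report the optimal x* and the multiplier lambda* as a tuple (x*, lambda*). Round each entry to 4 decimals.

Form the Lagrangian:
  L(x, lambda) = (1/2) x^T Q x + c^T x + lambda^T (A x - b)
Stationarity (grad_x L = 0): Q x + c + A^T lambda = 0.
Primal feasibility: A x = b.

This gives the KKT block system:
  [ Q   A^T ] [ x     ]   [-c ]
  [ A    0  ] [ lambda ] = [ b ]

Solving the linear system:
  x*      = (-0.4737, 0.0526)
  lambda* = (-2.2105)
  f(x*)   = 1.3684

x* = (-0.4737, 0.0526), lambda* = (-2.2105)


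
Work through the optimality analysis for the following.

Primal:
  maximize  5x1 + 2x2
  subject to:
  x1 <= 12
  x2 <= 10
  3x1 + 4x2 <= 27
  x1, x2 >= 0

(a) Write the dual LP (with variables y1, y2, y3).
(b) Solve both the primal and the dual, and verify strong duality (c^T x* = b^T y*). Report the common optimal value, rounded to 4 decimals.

The standard primal-dual pair for 'max c^T x s.t. A x <= b, x >= 0' is:
  Dual:  min b^T y  s.t.  A^T y >= c,  y >= 0.

So the dual LP is:
  minimize  12y1 + 10y2 + 27y3
  subject to:
    y1 + 3y3 >= 5
    y2 + 4y3 >= 2
    y1, y2, y3 >= 0

Solving the primal: x* = (9, 0).
  primal value c^T x* = 45.
Solving the dual: y* = (0, 0, 1.6667).
  dual value b^T y* = 45.
Strong duality: c^T x* = b^T y*. Confirmed.

45


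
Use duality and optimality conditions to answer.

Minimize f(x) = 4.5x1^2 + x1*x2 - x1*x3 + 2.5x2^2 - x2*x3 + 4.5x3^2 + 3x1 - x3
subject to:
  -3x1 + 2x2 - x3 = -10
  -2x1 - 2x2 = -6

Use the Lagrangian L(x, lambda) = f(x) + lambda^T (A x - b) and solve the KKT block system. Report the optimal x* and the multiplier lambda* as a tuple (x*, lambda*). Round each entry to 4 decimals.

Form the Lagrangian:
  L(x, lambda) = (1/2) x^T Q x + c^T x + lambda^T (A x - b)
Stationarity (grad_x L = 0): Q x + c + A^T lambda = 0.
Primal feasibility: A x = b.

This gives the KKT block system:
  [ Q   A^T ] [ x     ]   [-c ]
  [ A    0  ] [ lambda ] = [ b ]

Solving the linear system:
  x*      = (2.9916, 0.0084, 1.0422)
  lambda* = (5.3797, 6.3755)
  f(x*)   = 49.9916

x* = (2.9916, 0.0084, 1.0422), lambda* = (5.3797, 6.3755)


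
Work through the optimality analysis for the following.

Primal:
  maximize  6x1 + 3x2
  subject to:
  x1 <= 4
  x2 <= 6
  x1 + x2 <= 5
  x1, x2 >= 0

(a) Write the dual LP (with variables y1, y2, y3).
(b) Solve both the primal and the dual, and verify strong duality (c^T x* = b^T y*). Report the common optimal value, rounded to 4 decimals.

The standard primal-dual pair for 'max c^T x s.t. A x <= b, x >= 0' is:
  Dual:  min b^T y  s.t.  A^T y >= c,  y >= 0.

So the dual LP is:
  minimize  4y1 + 6y2 + 5y3
  subject to:
    y1 + y3 >= 6
    y2 + y3 >= 3
    y1, y2, y3 >= 0

Solving the primal: x* = (4, 1).
  primal value c^T x* = 27.
Solving the dual: y* = (3, 0, 3).
  dual value b^T y* = 27.
Strong duality: c^T x* = b^T y*. Confirmed.

27


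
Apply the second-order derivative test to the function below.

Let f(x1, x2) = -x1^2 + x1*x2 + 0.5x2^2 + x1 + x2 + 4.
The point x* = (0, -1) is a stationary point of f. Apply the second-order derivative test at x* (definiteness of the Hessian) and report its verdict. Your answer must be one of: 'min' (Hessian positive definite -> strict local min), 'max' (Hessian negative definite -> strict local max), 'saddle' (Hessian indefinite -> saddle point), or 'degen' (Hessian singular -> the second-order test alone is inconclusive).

Compute the Hessian H = grad^2 f:
  H = [[-2, 1], [1, 1]]
Verify stationarity: grad f(x*) = H x* + g = (0, 0).
Eigenvalues of H: -2.3028, 1.3028.
Eigenvalues have mixed signs, so H is indefinite -> x* is a saddle point.

saddle


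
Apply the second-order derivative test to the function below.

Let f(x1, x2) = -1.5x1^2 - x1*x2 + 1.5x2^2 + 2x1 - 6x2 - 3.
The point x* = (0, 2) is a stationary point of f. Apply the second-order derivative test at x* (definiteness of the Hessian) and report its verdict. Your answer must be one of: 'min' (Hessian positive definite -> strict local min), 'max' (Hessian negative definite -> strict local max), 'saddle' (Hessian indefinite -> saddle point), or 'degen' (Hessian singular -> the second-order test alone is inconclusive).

Compute the Hessian H = grad^2 f:
  H = [[-3, -1], [-1, 3]]
Verify stationarity: grad f(x*) = H x* + g = (0, 0).
Eigenvalues of H: -3.1623, 3.1623.
Eigenvalues have mixed signs, so H is indefinite -> x* is a saddle point.

saddle


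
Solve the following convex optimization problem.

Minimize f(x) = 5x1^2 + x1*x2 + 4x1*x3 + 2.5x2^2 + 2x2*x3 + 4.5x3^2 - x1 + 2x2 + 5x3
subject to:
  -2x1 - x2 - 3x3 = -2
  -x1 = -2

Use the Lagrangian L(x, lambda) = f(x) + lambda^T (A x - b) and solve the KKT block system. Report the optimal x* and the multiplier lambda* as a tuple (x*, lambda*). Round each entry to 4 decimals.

Form the Lagrangian:
  L(x, lambda) = (1/2) x^T Q x + c^T x + lambda^T (A x - b)
Stationarity (grad_x L = 0): Q x + c + A^T lambda = 0.
Primal feasibility: A x = b.

This gives the KKT block system:
  [ Q   A^T ] [ x     ]   [-c ]
  [ A    0  ] [ lambda ] = [ b ]

Solving the linear system:
  x*      = (2, -0.0714, -0.6429)
  lambda* = (2.3571, 11.6429)
  f(x*)   = 11.3214

x* = (2, -0.0714, -0.6429), lambda* = (2.3571, 11.6429)
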